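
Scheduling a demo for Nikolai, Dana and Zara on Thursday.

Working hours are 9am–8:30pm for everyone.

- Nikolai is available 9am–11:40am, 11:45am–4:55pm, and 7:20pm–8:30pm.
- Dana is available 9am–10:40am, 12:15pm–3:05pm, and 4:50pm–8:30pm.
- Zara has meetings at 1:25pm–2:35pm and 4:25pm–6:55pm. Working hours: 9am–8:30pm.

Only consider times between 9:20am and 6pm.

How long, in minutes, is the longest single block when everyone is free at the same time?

Zara free within 09:00–20:30: 09:00–13:25, 14:35–16:25, 18:55–20:30.
Nikolai ∩ Dana: 09:00–10:40, 12:15–15:05, 16:50–16:55, 19:20–20:30.
Nikolai ∩ Dana ∩ Zara: 09:00–10:40, 12:15–13:25, 14:35–15:05, 19:20–20:30.
Restricted to 09:20–18:00: 09:20–10:40, 12:15–13:25, 14:35–15:05.
Common window lengths: 80, 70, 30 min; longest is 80.

80 minutes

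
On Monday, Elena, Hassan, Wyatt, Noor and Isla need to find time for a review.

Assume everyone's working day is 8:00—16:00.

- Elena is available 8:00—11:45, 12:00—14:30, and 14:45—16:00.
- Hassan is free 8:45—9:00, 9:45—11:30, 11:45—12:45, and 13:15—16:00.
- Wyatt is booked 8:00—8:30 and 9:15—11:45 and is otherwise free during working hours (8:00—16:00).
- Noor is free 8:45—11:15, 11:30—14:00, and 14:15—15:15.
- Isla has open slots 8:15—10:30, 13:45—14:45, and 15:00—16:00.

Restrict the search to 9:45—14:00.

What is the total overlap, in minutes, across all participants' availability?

15 minutes

Wyatt free within 08:00–16:00: 08:30–09:15, 11:45–16:00.
Elena ∩ Hassan: 08:45–09:00, 09:45–11:30, 12:00–12:45, 13:15–14:30, 14:45–16:00.
Elena ∩ Hassan ∩ Wyatt: 08:45–09:00, 12:00–12:45, 13:15–14:30, 14:45–16:00.
Elena ∩ Hassan ∩ Wyatt ∩ Noor: 08:45–09:00, 12:00–12:45, 13:15–14:00, 14:15–14:30, 14:45–15:15.
Elena ∩ Hassan ∩ Wyatt ∩ Noor ∩ Isla: 08:45–09:00, 13:45–14:00, 14:15–14:30, 15:00–15:15.
Restricted to 09:45–14:00: 13:45–14:00.
Total common minutes: 15.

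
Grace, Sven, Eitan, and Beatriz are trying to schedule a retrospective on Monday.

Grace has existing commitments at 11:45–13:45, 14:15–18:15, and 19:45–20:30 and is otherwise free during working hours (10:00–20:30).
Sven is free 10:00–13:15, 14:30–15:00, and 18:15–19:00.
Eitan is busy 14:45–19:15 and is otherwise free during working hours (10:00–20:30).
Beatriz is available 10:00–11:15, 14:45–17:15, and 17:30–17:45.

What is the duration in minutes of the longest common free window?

Grace free within 10:00–20:30: 10:00–11:45, 13:45–14:15, 18:15–19:45.
Eitan free within 10:00–20:30: 10:00–14:45, 19:15–20:30.
Grace ∩ Sven: 10:00–11:45, 18:15–19:00.
Grace ∩ Sven ∩ Eitan: 10:00–11:45.
Grace ∩ Sven ∩ Eitan ∩ Beatriz: 10:00–11:15.
Single common window of 75 minutes.

75 minutes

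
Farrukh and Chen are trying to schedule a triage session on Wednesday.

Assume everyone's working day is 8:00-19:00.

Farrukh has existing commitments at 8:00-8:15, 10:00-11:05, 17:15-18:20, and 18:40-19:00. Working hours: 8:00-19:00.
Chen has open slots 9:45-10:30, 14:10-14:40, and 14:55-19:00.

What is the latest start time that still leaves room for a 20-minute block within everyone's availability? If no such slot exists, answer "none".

18:20

Farrukh free within 08:00–19:00: 08:15–10:00, 11:05–17:15, 18:20–18:40.
Farrukh ∩ Chen: 09:45–10:00, 14:10–14:40, 14:55–17:15, 18:20–18:40.
Windows ≥ 20 min: 14:10–14:40, 14:55–17:15, 18:20–18:40.
Latest start in the last window 18:20–18:40 is 18:40 − 20 min = 18:20.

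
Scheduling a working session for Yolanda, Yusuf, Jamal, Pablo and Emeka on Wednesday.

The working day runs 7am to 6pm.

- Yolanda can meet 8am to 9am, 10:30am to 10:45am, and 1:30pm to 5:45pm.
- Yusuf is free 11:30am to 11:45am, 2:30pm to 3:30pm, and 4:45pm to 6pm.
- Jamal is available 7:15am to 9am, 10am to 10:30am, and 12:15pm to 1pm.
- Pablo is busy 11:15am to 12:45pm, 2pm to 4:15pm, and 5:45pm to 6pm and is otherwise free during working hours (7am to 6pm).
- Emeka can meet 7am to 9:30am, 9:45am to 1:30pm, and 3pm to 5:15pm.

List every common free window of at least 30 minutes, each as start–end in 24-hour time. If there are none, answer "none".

none

Pablo free within 07:00–18:00: 07:00–11:15, 12:45–14:00, 16:15–17:45.
Yolanda ∩ Yusuf: 14:30–15:30, 16:45–17:45.
Yolanda ∩ Yusuf ∩ Jamal: (none).
Yolanda ∩ Yusuf ∩ Jamal ∩ Pablo: (none).
Yolanda ∩ Yusuf ∩ Jamal ∩ Pablo ∩ Emeka: (none).
Windows ≥ 30 min: (none).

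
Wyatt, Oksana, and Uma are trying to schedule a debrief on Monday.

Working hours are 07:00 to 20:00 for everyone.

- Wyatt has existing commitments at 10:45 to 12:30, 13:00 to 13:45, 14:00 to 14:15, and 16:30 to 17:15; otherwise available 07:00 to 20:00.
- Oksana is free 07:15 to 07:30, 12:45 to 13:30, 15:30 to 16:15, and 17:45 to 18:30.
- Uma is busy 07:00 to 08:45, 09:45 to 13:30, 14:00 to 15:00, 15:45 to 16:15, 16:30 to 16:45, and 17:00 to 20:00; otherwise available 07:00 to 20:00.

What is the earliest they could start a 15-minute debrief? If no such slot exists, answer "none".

15:30

Wyatt free within 07:00–20:00: 07:00–10:45, 12:30–13:00, 13:45–14:00, 14:15–16:30, 17:15–20:00.
Uma free within 07:00–20:00: 08:45–09:45, 13:30–14:00, 15:00–15:45, 16:15–16:30, 16:45–17:00.
Wyatt ∩ Oksana: 07:15–07:30, 12:45–13:00, 15:30–16:15, 17:45–18:30.
Wyatt ∩ Oksana ∩ Uma: 15:30–15:45.
Windows ≥ 15 min: 15:30–15:45.
Earliest such window starts at 15:30.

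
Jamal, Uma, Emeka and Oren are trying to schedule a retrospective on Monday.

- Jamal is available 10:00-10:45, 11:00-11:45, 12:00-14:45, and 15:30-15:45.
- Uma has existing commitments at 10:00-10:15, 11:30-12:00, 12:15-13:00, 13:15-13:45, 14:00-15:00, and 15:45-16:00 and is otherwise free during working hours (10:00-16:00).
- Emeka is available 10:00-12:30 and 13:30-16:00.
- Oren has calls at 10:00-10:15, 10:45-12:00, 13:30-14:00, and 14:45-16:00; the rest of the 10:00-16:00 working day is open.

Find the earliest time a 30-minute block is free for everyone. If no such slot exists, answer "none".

10:15

Uma free within 10:00–16:00: 10:15–11:30, 12:00–12:15, 13:00–13:15, 13:45–14:00, 15:00–15:45.
Oren free within 10:00–16:00: 10:15–10:45, 12:00–13:30, 14:00–14:45.
Jamal ∩ Uma: 10:15–10:45, 11:00–11:30, 12:00–12:15, 13:00–13:15, 13:45–14:00, 15:30–15:45.
Jamal ∩ Uma ∩ Emeka: 10:15–10:45, 11:00–11:30, 12:00–12:15, 13:45–14:00, 15:30–15:45.
Jamal ∩ Uma ∩ Emeka ∩ Oren: 10:15–10:45, 12:00–12:15.
Windows ≥ 30 min: 10:15–10:45.
Earliest such window starts at 10:15.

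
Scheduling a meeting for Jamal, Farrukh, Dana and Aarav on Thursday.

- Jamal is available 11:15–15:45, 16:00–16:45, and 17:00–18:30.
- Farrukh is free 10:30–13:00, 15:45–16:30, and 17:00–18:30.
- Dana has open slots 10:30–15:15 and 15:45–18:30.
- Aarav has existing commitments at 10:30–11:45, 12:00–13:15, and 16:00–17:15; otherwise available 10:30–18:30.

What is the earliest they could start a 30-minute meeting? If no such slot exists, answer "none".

17:15

Aarav free within 10:30–18:30: 11:45–12:00, 13:15–16:00, 17:15–18:30.
Jamal ∩ Farrukh: 11:15–13:00, 16:00–16:30, 17:00–18:30.
Jamal ∩ Farrukh ∩ Dana: 11:15–13:00, 16:00–16:30, 17:00–18:30.
Jamal ∩ Farrukh ∩ Dana ∩ Aarav: 11:45–12:00, 17:15–18:30.
Windows ≥ 30 min: 17:15–18:30.
Earliest such window starts at 17:15.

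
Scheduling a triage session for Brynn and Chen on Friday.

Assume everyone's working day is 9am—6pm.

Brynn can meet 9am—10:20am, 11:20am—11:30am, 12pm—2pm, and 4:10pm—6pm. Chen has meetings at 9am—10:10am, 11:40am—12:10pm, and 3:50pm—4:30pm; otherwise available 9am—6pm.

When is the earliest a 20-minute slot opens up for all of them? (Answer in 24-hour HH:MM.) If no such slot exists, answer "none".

12:10

Chen free within 09:00–18:00: 10:10–11:40, 12:10–15:50, 16:30–18:00.
Brynn ∩ Chen: 10:10–10:20, 11:20–11:30, 12:10–14:00, 16:30–18:00.
Windows ≥ 20 min: 12:10–14:00, 16:30–18:00.
Earliest such window starts at 12:10.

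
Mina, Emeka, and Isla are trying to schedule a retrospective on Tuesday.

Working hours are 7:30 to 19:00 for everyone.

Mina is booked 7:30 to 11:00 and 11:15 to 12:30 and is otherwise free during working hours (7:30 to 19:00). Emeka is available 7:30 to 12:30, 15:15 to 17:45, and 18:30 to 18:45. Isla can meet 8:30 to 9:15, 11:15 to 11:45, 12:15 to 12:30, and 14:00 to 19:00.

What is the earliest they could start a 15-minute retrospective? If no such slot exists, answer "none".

Mina free within 07:30–19:00: 11:00–11:15, 12:30–19:00.
Mina ∩ Emeka: 11:00–11:15, 15:15–17:45, 18:30–18:45.
Mina ∩ Emeka ∩ Isla: 15:15–17:45, 18:30–18:45.
Windows ≥ 15 min: 15:15–17:45, 18:30–18:45.
Earliest such window starts at 15:15.

15:15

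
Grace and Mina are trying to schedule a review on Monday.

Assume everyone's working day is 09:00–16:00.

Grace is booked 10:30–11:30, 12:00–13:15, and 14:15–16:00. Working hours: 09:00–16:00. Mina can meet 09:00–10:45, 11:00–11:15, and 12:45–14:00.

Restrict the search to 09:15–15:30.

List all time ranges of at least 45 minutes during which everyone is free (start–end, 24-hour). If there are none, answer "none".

09:15–10:30, 13:15–14:00

Grace free within 09:00–16:00: 09:00–10:30, 11:30–12:00, 13:15–14:15.
Grace ∩ Mina: 09:00–10:30, 13:15–14:00.
Restricted to 09:15–15:30: 09:15–10:30, 13:15–14:00.
Windows ≥ 45 min: 09:15–10:30, 13:15–14:00.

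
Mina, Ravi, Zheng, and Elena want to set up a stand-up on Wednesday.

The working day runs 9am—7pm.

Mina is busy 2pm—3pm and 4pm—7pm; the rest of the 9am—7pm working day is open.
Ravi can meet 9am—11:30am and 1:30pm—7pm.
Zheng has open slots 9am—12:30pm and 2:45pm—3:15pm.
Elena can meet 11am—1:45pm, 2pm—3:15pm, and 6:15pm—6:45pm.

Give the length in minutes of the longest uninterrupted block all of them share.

Mina free within 09:00–19:00: 09:00–14:00, 15:00–16:00.
Mina ∩ Ravi: 09:00–11:30, 13:30–14:00, 15:00–16:00.
Mina ∩ Ravi ∩ Zheng: 09:00–11:30, 15:00–15:15.
Mina ∩ Ravi ∩ Zheng ∩ Elena: 11:00–11:30, 15:00–15:15.
Common window lengths: 30, 15 min; longest is 30.

30 minutes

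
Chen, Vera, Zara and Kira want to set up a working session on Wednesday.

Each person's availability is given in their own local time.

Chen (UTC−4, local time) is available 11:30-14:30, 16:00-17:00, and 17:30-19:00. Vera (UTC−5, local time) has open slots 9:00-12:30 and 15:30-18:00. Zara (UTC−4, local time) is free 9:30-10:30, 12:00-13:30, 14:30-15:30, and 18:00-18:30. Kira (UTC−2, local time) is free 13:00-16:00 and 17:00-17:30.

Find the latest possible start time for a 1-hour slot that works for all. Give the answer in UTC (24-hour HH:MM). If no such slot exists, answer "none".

16:30

Chen → UTC: 15:30–18:30, 20:00–21:00, 21:30–23:00.
Vera → UTC: 14:00–17:30, 20:30–23:00.
Zara → UTC: 13:30–14:30, 16:00–17:30, 18:30–19:30, 22:00–22:30.
Kira → UTC: 15:00–18:00, 19:00–19:30.
Chen ∩ Vera: 15:30–17:30, 20:30–21:00, 21:30–23:00.
Chen ∩ Vera ∩ Zara: 16:00–17:30, 22:00–22:30.
Chen ∩ Vera ∩ Zara ∩ Kira: 16:00–17:30.
Windows ≥ 60 min: 16:00–17:30.
Latest start in the last window 16:00–17:30 is 17:30 − 60 min = 16:30.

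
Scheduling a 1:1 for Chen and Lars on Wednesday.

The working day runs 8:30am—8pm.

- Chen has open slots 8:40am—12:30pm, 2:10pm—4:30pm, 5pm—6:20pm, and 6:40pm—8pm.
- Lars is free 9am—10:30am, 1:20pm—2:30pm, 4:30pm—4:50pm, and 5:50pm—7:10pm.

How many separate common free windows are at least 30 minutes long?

3

Chen ∩ Lars: 09:00–10:30, 14:10–14:30, 17:50–18:20, 18:40–19:10.
Windows ≥ 30 min: 09:00–10:30, 17:50–18:20, 18:40–19:10.
That's 3 windows.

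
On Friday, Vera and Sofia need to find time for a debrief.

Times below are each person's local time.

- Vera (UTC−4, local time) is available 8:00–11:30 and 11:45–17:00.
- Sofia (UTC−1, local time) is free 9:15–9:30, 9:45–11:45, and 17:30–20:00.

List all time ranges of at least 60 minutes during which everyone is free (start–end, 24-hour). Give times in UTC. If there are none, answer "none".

18:30–21:00

Vera → UTC: 12:00–15:30, 15:45–21:00.
Sofia → UTC: 10:15–10:30, 10:45–12:45, 18:30–21:00.
Vera ∩ Sofia: 12:00–12:45, 18:30–21:00.
Windows ≥ 60 min: 18:30–21:00.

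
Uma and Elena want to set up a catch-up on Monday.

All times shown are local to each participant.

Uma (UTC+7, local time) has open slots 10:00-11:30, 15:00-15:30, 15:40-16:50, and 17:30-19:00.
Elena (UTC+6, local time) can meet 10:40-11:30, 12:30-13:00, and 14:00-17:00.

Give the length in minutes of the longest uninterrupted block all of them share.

70 minutes

Uma → UTC: 03:00–04:30, 08:00–08:30, 08:40–09:50, 10:30–12:00.
Elena → UTC: 04:40–05:30, 06:30–07:00, 08:00–11:00.
Uma ∩ Elena: 08:00–08:30, 08:40–09:50, 10:30–11:00.
Common window lengths: 30, 70, 30 min; longest is 70.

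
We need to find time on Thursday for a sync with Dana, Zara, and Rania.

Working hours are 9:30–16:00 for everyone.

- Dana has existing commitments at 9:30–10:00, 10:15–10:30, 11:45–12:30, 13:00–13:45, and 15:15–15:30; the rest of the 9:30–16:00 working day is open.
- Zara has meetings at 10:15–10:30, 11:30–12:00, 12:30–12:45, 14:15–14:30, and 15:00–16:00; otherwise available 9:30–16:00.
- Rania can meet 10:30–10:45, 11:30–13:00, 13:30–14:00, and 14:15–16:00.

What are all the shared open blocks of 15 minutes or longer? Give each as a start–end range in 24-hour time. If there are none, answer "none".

Dana free within 09:30–16:00: 10:00–10:15, 10:30–11:45, 12:30–13:00, 13:45–15:15, 15:30–16:00.
Zara free within 09:30–16:00: 09:30–10:15, 10:30–11:30, 12:00–12:30, 12:45–14:15, 14:30–15:00.
Dana ∩ Zara: 10:00–10:15, 10:30–11:30, 12:45–13:00, 13:45–14:15, 14:30–15:00.
Dana ∩ Zara ∩ Rania: 10:30–10:45, 12:45–13:00, 13:45–14:00, 14:30–15:00.
Windows ≥ 15 min: 10:30–10:45, 12:45–13:00, 13:45–14:00, 14:30–15:00.

10:30–10:45, 12:45–13:00, 13:45–14:00, 14:30–15:00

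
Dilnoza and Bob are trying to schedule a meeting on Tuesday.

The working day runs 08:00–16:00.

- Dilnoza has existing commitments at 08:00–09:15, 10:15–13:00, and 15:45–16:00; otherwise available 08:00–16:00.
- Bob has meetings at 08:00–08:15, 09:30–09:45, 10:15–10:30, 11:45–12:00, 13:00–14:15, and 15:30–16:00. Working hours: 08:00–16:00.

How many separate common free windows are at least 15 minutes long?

3

Dilnoza free within 08:00–16:00: 09:15–10:15, 13:00–15:45.
Bob free within 08:00–16:00: 08:15–09:30, 09:45–10:15, 10:30–11:45, 12:00–13:00, 14:15–15:30.
Dilnoza ∩ Bob: 09:15–09:30, 09:45–10:15, 14:15–15:30.
Windows ≥ 15 min: 09:15–09:30, 09:45–10:15, 14:15–15:30.
That's 3 windows.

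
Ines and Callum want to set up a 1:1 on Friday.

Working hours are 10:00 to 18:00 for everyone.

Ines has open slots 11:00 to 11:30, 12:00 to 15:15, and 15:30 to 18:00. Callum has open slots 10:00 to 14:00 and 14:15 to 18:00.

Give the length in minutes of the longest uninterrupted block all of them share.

Ines ∩ Callum: 11:00–11:30, 12:00–14:00, 14:15–15:15, 15:30–18:00.
Common window lengths: 30, 120, 60, 150 min; longest is 150.

150 minutes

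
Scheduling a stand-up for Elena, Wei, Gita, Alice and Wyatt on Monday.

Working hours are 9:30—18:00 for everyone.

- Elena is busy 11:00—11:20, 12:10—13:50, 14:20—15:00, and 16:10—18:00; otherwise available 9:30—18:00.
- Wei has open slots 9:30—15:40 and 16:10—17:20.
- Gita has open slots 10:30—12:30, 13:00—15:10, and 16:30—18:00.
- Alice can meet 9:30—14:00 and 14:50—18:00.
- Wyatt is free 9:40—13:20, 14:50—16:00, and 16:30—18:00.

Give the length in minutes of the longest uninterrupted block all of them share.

Elena free within 09:30–18:00: 09:30–11:00, 11:20–12:10, 13:50–14:20, 15:00–16:10.
Elena ∩ Wei: 09:30–11:00, 11:20–12:10, 13:50–14:20, 15:00–15:40.
Elena ∩ Wei ∩ Gita: 10:30–11:00, 11:20–12:10, 13:50–14:20, 15:00–15:10.
Elena ∩ Wei ∩ Gita ∩ Alice: 10:30–11:00, 11:20–12:10, 13:50–14:00, 15:00–15:10.
Elena ∩ Wei ∩ Gita ∩ Alice ∩ Wyatt: 10:30–11:00, 11:20–12:10, 15:00–15:10.
Common window lengths: 30, 50, 10 min; longest is 50.

50 minutes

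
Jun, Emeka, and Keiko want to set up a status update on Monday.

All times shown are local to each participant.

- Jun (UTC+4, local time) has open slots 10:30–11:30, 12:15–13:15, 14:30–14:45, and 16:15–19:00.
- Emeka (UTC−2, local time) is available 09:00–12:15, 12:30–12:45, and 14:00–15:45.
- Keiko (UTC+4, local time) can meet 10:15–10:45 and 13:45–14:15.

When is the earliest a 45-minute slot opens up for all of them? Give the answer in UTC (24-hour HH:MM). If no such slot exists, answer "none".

Jun → UTC: 06:30–07:30, 08:15–09:15, 10:30–10:45, 12:15–15:00.
Emeka → UTC: 11:00–14:15, 14:30–14:45, 16:00–17:45.
Keiko → UTC: 06:15–06:45, 09:45–10:15.
Jun ∩ Emeka: 12:15–14:15, 14:30–14:45.
Jun ∩ Emeka ∩ Keiko: (none).
Windows ≥ 45 min: (none).

none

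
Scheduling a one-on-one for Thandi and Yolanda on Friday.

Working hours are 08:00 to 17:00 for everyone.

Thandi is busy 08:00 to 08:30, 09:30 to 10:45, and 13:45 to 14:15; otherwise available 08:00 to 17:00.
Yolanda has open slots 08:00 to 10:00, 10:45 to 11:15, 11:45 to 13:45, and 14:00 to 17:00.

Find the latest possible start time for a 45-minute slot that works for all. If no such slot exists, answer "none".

16:15

Thandi free within 08:00–17:00: 08:30–09:30, 10:45–13:45, 14:15–17:00.
Thandi ∩ Yolanda: 08:30–09:30, 10:45–11:15, 11:45–13:45, 14:15–17:00.
Windows ≥ 45 min: 08:30–09:30, 11:45–13:45, 14:15–17:00.
Latest start in the last window 14:15–17:00 is 17:00 − 45 min = 16:15.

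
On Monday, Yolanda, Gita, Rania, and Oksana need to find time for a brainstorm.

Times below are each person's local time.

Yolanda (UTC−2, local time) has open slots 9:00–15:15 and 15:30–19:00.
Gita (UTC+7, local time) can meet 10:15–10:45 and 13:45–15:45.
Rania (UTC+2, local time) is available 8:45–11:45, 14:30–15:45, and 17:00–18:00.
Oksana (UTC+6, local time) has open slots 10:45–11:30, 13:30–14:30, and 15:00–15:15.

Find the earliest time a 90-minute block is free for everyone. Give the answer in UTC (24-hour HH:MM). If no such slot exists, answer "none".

Yolanda → UTC: 11:00–17:15, 17:30–21:00.
Gita → UTC: 03:15–03:45, 06:45–08:45.
Rania → UTC: 06:45–09:45, 12:30–13:45, 15:00–16:00.
Oksana → UTC: 04:45–05:30, 07:30–08:30, 09:00–09:15.
Yolanda ∩ Gita: (none).
Yolanda ∩ Gita ∩ Rania: (none).
Yolanda ∩ Gita ∩ Rania ∩ Oksana: (none).
Windows ≥ 90 min: (none).

none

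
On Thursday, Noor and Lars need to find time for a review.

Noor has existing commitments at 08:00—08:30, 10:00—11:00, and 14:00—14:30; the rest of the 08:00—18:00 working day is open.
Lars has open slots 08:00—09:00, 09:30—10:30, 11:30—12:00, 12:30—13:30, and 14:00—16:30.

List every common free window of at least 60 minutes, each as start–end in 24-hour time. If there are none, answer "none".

Noor free within 08:00–18:00: 08:30–10:00, 11:00–14:00, 14:30–18:00.
Noor ∩ Lars: 08:30–09:00, 09:30–10:00, 11:30–12:00, 12:30–13:30, 14:30–16:30.
Windows ≥ 60 min: 12:30–13:30, 14:30–16:30.

12:30–13:30, 14:30–16:30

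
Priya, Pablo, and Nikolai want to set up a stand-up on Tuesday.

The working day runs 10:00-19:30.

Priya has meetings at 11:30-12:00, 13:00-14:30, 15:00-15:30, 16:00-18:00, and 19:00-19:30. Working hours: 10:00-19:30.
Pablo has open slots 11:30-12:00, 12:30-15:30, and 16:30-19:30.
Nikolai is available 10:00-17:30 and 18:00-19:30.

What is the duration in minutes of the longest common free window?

60 minutes

Priya free within 10:00–19:30: 10:00–11:30, 12:00–13:00, 14:30–15:00, 15:30–16:00, 18:00–19:00.
Priya ∩ Pablo: 12:30–13:00, 14:30–15:00, 18:00–19:00.
Priya ∩ Pablo ∩ Nikolai: 12:30–13:00, 14:30–15:00, 18:00–19:00.
Common window lengths: 30, 30, 60 min; longest is 60.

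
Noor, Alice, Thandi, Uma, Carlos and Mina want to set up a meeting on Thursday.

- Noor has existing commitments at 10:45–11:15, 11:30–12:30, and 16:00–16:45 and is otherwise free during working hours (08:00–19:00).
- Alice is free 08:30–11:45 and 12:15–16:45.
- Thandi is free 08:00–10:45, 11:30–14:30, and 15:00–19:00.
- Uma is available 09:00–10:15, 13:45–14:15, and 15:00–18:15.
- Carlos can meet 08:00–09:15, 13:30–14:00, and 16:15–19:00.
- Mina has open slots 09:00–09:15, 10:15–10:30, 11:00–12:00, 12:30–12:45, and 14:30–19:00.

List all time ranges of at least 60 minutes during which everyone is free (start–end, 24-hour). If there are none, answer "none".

Noor free within 08:00–19:00: 08:00–10:45, 11:15–11:30, 12:30–16:00, 16:45–19:00.
Noor ∩ Alice: 08:30–10:45, 11:15–11:30, 12:30–16:00.
Noor ∩ Alice ∩ Thandi: 08:30–10:45, 12:30–14:30, 15:00–16:00.
Noor ∩ Alice ∩ Thandi ∩ Uma: 09:00–10:15, 13:45–14:15, 15:00–16:00.
Noor ∩ Alice ∩ Thandi ∩ Uma ∩ Carlos: 09:00–09:15, 13:45–14:00.
Noor ∩ Alice ∩ Thandi ∩ Uma ∩ Carlos ∩ Mina: 09:00–09:15.
Windows ≥ 60 min: (none).

none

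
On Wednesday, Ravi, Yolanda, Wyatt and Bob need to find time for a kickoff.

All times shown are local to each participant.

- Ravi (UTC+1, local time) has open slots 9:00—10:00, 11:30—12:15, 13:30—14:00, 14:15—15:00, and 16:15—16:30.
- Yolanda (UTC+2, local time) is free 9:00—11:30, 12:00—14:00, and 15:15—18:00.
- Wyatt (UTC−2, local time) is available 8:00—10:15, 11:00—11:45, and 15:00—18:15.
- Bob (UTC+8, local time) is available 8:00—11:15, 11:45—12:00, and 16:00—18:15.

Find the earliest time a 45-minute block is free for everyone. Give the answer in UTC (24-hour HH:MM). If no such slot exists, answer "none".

Ravi → UTC: 08:00–09:00, 10:30–11:15, 12:30–13:00, 13:15–14:00, 15:15–15:30.
Yolanda → UTC: 07:00–09:30, 10:00–12:00, 13:15–16:00.
Wyatt → UTC: 10:00–12:15, 13:00–13:45, 17:00–20:15.
Bob → UTC: 00:00–03:15, 03:45–04:00, 08:00–10:15.
Ravi ∩ Yolanda: 08:00–09:00, 10:30–11:15, 13:15–14:00, 15:15–15:30.
Ravi ∩ Yolanda ∩ Wyatt: 10:30–11:15, 13:15–13:45.
Ravi ∩ Yolanda ∩ Wyatt ∩ Bob: (none).
Windows ≥ 45 min: (none).

none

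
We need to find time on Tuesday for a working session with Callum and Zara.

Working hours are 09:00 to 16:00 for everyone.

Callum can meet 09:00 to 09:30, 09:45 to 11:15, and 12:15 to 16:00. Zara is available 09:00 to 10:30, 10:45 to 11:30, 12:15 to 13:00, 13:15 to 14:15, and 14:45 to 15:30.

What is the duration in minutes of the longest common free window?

60 minutes

Callum ∩ Zara: 09:00–09:30, 09:45–10:30, 10:45–11:15, 12:15–13:00, 13:15–14:15, 14:45–15:30.
Common window lengths: 30, 45, 30, 45, 60, 45 min; longest is 60.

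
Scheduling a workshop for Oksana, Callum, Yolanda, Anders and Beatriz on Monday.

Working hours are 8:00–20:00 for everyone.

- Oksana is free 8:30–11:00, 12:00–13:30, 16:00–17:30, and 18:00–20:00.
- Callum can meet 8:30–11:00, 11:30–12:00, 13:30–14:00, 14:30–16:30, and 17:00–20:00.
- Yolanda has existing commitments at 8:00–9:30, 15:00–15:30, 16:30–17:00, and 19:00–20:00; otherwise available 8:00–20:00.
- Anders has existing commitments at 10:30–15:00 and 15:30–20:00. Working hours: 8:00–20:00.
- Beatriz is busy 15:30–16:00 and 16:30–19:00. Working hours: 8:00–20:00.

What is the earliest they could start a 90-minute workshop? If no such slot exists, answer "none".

none

Yolanda free within 08:00–20:00: 09:30–15:00, 15:30–16:30, 17:00–19:00.
Anders free within 08:00–20:00: 08:00–10:30, 15:00–15:30.
Beatriz free within 08:00–20:00: 08:00–15:30, 16:00–16:30, 19:00–20:00.
Oksana ∩ Callum: 08:30–11:00, 16:00–16:30, 17:00–17:30, 18:00–20:00.
Oksana ∩ Callum ∩ Yolanda: 09:30–11:00, 16:00–16:30, 17:00–17:30, 18:00–19:00.
Oksana ∩ Callum ∩ Yolanda ∩ Anders: 09:30–10:30.
Oksana ∩ Callum ∩ Yolanda ∩ Anders ∩ Beatriz: 09:30–10:30.
Windows ≥ 90 min: (none).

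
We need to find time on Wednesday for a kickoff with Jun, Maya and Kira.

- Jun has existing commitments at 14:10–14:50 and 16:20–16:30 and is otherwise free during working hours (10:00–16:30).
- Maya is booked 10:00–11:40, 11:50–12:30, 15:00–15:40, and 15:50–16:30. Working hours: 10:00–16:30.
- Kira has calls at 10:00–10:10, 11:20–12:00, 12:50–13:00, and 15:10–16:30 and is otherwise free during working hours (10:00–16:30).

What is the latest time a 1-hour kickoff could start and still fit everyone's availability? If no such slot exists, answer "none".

Jun free within 10:00–16:30: 10:00–14:10, 14:50–16:20.
Maya free within 10:00–16:30: 11:40–11:50, 12:30–15:00, 15:40–15:50.
Kira free within 10:00–16:30: 10:10–11:20, 12:00–12:50, 13:00–15:10.
Jun ∩ Maya: 11:40–11:50, 12:30–14:10, 14:50–15:00, 15:40–15:50.
Jun ∩ Maya ∩ Kira: 12:30–12:50, 13:00–14:10, 14:50–15:00.
Windows ≥ 60 min: 13:00–14:10.
Latest start in the last window 13:00–14:10 is 14:10 − 60 min = 13:10.

13:10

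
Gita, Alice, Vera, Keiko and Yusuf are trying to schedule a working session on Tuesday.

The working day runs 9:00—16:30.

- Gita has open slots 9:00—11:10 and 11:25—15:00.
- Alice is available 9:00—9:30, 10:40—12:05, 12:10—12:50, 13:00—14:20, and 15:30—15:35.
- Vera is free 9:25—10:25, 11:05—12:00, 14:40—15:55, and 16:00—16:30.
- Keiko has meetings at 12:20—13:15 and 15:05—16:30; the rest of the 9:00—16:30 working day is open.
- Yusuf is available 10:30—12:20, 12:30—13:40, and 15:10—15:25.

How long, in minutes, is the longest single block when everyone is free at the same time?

Keiko free within 09:00–16:30: 09:00–12:20, 13:15–15:05.
Gita ∩ Alice: 09:00–09:30, 10:40–11:10, 11:25–12:05, 12:10–12:50, 13:00–14:20.
Gita ∩ Alice ∩ Vera: 09:25–09:30, 11:05–11:10, 11:25–12:00.
Gita ∩ Alice ∩ Vera ∩ Keiko: 09:25–09:30, 11:05–11:10, 11:25–12:00.
Gita ∩ Alice ∩ Vera ∩ Keiko ∩ Yusuf: 11:05–11:10, 11:25–12:00.
Common window lengths: 5, 35 min; longest is 35.

35 minutes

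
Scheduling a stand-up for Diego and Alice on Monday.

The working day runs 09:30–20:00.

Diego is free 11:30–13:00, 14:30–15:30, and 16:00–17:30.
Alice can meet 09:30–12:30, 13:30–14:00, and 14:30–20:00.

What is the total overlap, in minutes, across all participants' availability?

210 minutes

Diego ∩ Alice: 11:30–12:30, 14:30–15:30, 16:00–17:30.
Total common minutes: 60 + 60 + 90 = 210.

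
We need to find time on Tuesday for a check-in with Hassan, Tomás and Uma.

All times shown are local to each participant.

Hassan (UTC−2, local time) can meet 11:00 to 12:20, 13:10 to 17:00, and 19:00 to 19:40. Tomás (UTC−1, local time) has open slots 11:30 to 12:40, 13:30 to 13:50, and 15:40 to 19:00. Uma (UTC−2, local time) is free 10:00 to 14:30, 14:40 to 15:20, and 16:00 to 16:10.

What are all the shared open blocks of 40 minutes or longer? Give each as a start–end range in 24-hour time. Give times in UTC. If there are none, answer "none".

Hassan → UTC: 13:00–14:20, 15:10–19:00, 21:00–21:40.
Tomás → UTC: 12:30–13:40, 14:30–14:50, 16:40–20:00.
Uma → UTC: 12:00–16:30, 16:40–17:20, 18:00–18:10.
Hassan ∩ Tomás: 13:00–13:40, 16:40–19:00.
Hassan ∩ Tomás ∩ Uma: 13:00–13:40, 16:40–17:20, 18:00–18:10.
Windows ≥ 40 min: 13:00–13:40, 16:40–17:20.

13:00–13:40, 16:40–17:20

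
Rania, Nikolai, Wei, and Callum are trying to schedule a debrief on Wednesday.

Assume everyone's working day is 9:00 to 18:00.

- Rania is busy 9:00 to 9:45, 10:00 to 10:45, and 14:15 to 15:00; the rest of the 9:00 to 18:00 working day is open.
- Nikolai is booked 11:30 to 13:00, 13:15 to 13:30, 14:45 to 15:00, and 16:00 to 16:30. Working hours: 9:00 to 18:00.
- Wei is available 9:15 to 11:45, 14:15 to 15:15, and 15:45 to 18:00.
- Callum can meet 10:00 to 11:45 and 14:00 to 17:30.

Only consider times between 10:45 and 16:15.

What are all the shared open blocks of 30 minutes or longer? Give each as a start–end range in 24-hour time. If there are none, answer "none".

Rania free within 09:00–18:00: 09:45–10:00, 10:45–14:15, 15:00–18:00.
Nikolai free within 09:00–18:00: 09:00–11:30, 13:00–13:15, 13:30–14:45, 15:00–16:00, 16:30–18:00.
Rania ∩ Nikolai: 09:45–10:00, 10:45–11:30, 13:00–13:15, 13:30–14:15, 15:00–16:00, 16:30–18:00.
Rania ∩ Nikolai ∩ Wei: 09:45–10:00, 10:45–11:30, 15:00–15:15, 15:45–16:00, 16:30–18:00.
Rania ∩ Nikolai ∩ Wei ∩ Callum: 10:45–11:30, 15:00–15:15, 15:45–16:00, 16:30–17:30.
Restricted to 10:45–16:15: 10:45–11:30, 15:00–15:15, 15:45–16:00.
Windows ≥ 30 min: 10:45–11:30.

10:45–11:30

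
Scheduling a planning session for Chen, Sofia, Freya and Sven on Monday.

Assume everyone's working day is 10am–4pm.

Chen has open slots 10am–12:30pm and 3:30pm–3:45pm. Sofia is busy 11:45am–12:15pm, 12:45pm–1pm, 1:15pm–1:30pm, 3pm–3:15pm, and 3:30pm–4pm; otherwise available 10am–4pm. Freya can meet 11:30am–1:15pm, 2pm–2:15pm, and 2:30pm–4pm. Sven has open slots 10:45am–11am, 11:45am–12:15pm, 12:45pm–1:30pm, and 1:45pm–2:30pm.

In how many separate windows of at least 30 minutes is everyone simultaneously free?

0

Sofia free within 10:00–16:00: 10:00–11:45, 12:15–12:45, 13:00–13:15, 13:30–15:00, 15:15–15:30.
Chen ∩ Sofia: 10:00–11:45, 12:15–12:30.
Chen ∩ Sofia ∩ Freya: 11:30–11:45, 12:15–12:30.
Chen ∩ Sofia ∩ Freya ∩ Sven: (none).
Windows ≥ 30 min: (none).
That's 0 windows.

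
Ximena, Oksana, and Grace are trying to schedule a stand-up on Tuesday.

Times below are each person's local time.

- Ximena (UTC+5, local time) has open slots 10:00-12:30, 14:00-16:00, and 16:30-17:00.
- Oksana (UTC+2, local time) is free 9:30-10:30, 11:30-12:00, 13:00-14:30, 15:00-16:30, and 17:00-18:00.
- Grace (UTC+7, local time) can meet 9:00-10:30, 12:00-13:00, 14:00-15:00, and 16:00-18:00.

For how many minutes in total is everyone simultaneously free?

Ximena → UTC: 05:00–07:30, 09:00–11:00, 11:30–12:00.
Oksana → UTC: 07:30–08:30, 09:30–10:00, 11:00–12:30, 13:00–14:30, 15:00–16:00.
Grace → UTC: 02:00–03:30, 05:00–06:00, 07:00–08:00, 09:00–11:00.
Ximena ∩ Oksana: 09:30–10:00, 11:30–12:00.
Ximena ∩ Oksana ∩ Grace: 09:30–10:00.
Total common minutes: 30.

30 minutes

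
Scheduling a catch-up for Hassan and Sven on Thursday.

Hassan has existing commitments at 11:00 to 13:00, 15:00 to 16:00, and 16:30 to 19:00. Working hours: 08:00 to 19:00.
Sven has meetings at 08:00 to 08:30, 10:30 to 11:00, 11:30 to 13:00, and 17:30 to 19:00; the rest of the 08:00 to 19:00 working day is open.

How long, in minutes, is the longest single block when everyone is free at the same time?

120 minutes

Hassan free within 08:00–19:00: 08:00–11:00, 13:00–15:00, 16:00–16:30.
Sven free within 08:00–19:00: 08:30–10:30, 11:00–11:30, 13:00–17:30.
Hassan ∩ Sven: 08:30–10:30, 13:00–15:00, 16:00–16:30.
Common window lengths: 120, 120, 30 min; longest is 120.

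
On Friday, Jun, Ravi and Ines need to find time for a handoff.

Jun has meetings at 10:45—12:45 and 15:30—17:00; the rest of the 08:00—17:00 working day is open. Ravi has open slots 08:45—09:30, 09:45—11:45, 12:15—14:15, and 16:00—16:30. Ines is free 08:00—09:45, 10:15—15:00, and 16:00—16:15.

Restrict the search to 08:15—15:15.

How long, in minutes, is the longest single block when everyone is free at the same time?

90 minutes

Jun free within 08:00–17:00: 08:00–10:45, 12:45–15:30.
Jun ∩ Ravi: 08:45–09:30, 09:45–10:45, 12:45–14:15.
Jun ∩ Ravi ∩ Ines: 08:45–09:30, 10:15–10:45, 12:45–14:15.
Restricted to 08:15–15:15: 08:45–09:30, 10:15–10:45, 12:45–14:15.
Common window lengths: 45, 30, 90 min; longest is 90.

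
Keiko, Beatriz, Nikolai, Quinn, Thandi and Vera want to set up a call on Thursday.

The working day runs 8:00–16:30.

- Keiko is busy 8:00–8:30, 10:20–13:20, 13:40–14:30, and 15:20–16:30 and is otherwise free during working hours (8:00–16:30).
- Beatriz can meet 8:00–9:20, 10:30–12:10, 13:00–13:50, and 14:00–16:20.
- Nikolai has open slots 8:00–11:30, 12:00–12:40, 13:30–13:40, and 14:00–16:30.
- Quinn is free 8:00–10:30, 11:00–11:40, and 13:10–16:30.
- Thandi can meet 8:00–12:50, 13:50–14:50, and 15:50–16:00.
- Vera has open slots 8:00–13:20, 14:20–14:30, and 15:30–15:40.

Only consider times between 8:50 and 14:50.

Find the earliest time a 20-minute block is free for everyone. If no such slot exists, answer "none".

08:50

Keiko free within 08:00–16:30: 08:30–10:20, 13:20–13:40, 14:30–15:20.
Keiko ∩ Beatriz: 08:30–09:20, 13:20–13:40, 14:30–15:20.
Keiko ∩ Beatriz ∩ Nikolai: 08:30–09:20, 13:30–13:40, 14:30–15:20.
Keiko ∩ Beatriz ∩ Nikolai ∩ Quinn: 08:30–09:20, 13:30–13:40, 14:30–15:20.
Keiko ∩ Beatriz ∩ Nikolai ∩ Quinn ∩ Thandi: 08:30–09:20, 14:30–14:50.
Keiko ∩ Beatriz ∩ Nikolai ∩ Quinn ∩ Thandi ∩ Vera: 08:30–09:20.
Restricted to 08:50–14:50: 08:50–09:20.
Windows ≥ 20 min: 08:50–09:20.
Earliest such window starts at 08:50.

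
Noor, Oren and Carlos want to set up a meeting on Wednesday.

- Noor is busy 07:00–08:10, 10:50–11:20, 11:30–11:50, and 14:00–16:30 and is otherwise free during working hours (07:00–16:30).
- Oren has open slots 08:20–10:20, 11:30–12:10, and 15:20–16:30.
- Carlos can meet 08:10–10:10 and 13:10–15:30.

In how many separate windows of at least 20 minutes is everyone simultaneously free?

1

Noor free within 07:00–16:30: 08:10–10:50, 11:20–11:30, 11:50–14:00.
Noor ∩ Oren: 08:20–10:20, 11:50–12:10.
Noor ∩ Oren ∩ Carlos: 08:20–10:10.
Windows ≥ 20 min: 08:20–10:10.
That's 1 window.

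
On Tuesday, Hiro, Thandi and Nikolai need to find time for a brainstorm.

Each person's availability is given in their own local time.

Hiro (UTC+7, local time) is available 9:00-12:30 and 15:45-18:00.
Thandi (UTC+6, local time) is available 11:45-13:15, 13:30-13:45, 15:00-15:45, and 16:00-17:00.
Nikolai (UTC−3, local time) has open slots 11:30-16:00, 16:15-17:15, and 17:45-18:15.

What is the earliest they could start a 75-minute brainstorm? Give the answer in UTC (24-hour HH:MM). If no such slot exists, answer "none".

Hiro → UTC: 02:00–05:30, 08:45–11:00.
Thandi → UTC: 05:45–07:15, 07:30–07:45, 09:00–09:45, 10:00–11:00.
Nikolai → UTC: 14:30–19:00, 19:15–20:15, 20:45–21:15.
Hiro ∩ Thandi: 09:00–09:45, 10:00–11:00.
Hiro ∩ Thandi ∩ Nikolai: (none).
Windows ≥ 75 min: (none).

none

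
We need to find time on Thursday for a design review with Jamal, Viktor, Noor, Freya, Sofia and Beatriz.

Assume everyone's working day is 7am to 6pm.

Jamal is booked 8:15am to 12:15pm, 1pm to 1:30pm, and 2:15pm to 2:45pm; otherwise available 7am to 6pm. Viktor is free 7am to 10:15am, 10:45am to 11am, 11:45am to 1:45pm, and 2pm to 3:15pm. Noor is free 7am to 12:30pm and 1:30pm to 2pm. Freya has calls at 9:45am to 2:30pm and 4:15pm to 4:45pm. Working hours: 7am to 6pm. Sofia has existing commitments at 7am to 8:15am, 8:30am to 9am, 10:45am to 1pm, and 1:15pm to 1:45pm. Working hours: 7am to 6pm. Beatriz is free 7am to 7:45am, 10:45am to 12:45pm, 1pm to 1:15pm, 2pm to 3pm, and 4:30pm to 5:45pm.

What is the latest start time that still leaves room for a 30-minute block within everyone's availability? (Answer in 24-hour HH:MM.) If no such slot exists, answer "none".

Jamal free within 07:00–18:00: 07:00–08:15, 12:15–13:00, 13:30–14:15, 14:45–18:00.
Freya free within 07:00–18:00: 07:00–09:45, 14:30–16:15, 16:45–18:00.
Sofia free within 07:00–18:00: 08:15–08:30, 09:00–10:45, 13:00–13:15, 13:45–18:00.
Jamal ∩ Viktor: 07:00–08:15, 12:15–13:00, 13:30–13:45, 14:00–14:15, 14:45–15:15.
Jamal ∩ Viktor ∩ Noor: 07:00–08:15, 12:15–12:30, 13:30–13:45.
Jamal ∩ Viktor ∩ Noor ∩ Freya: 07:00–08:15.
Jamal ∩ Viktor ∩ Noor ∩ Freya ∩ Sofia: (none).
Jamal ∩ Viktor ∩ Noor ∩ Freya ∩ Sofia ∩ Beatriz: (none).
Windows ≥ 30 min: (none).

none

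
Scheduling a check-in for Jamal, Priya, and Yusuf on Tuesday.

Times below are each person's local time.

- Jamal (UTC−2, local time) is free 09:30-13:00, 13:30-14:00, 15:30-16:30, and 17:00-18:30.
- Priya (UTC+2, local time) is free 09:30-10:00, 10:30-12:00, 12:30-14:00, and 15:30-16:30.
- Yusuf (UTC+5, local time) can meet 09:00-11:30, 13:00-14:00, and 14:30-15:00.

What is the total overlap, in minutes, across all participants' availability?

0 minutes

Jamal → UTC: 11:30–15:00, 15:30–16:00, 17:30–18:30, 19:00–20:30.
Priya → UTC: 07:30–08:00, 08:30–10:00, 10:30–12:00, 13:30–14:30.
Yusuf → UTC: 04:00–06:30, 08:00–09:00, 09:30–10:00.
Jamal ∩ Priya: 11:30–12:00, 13:30–14:30.
Jamal ∩ Priya ∩ Yusuf: (none).
Total common minutes: 0.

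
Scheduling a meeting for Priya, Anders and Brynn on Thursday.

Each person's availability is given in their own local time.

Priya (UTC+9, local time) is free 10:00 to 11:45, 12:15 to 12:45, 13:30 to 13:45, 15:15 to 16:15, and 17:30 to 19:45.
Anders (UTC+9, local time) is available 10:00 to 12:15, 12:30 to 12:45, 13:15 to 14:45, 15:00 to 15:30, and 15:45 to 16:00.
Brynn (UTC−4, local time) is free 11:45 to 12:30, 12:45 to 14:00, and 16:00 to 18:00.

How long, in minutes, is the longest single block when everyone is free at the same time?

0 minutes

Priya → UTC: 01:00–02:45, 03:15–03:45, 04:30–04:45, 06:15–07:15, 08:30–10:45.
Anders → UTC: 01:00–03:15, 03:30–03:45, 04:15–05:45, 06:00–06:30, 06:45–07:00.
Brynn → UTC: 15:45–16:30, 16:45–18:00, 20:00–22:00.
Priya ∩ Anders: 01:00–02:45, 03:30–03:45, 04:30–04:45, 06:15–06:30, 06:45–07:00.
Priya ∩ Anders ∩ Brynn: (none).
No common window.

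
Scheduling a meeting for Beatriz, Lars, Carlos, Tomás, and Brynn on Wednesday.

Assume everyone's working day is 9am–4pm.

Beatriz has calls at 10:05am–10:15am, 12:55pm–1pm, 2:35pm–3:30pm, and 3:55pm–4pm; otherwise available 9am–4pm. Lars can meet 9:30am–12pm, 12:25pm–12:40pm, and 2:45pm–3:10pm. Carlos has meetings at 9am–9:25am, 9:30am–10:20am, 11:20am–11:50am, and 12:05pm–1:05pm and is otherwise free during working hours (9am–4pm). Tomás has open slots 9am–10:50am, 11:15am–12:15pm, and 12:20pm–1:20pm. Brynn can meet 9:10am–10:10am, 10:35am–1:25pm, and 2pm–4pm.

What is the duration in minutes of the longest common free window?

Beatriz free within 09:00–16:00: 09:00–10:05, 10:15–12:55, 13:00–14:35, 15:30–15:55.
Carlos free within 09:00–16:00: 09:25–09:30, 10:20–11:20, 11:50–12:05, 13:05–16:00.
Beatriz ∩ Lars: 09:30–10:05, 10:15–12:00, 12:25–12:40.
Beatriz ∩ Lars ∩ Carlos: 10:20–11:20, 11:50–12:00.
Beatriz ∩ Lars ∩ Carlos ∩ Tomás: 10:20–10:50, 11:15–11:20, 11:50–12:00.
Beatriz ∩ Lars ∩ Carlos ∩ Tomás ∩ Brynn: 10:35–10:50, 11:15–11:20, 11:50–12:00.
Common window lengths: 15, 5, 10 min; longest is 15.

15 minutes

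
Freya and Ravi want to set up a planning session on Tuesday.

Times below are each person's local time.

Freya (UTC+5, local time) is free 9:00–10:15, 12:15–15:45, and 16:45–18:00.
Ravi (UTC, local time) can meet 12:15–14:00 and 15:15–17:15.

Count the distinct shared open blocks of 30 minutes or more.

Freya → UTC: 04:00–05:15, 07:15–10:45, 11:45–13:00.
Ravi → UTC: 12:15–14:00, 15:15–17:15.
Freya ∩ Ravi: 12:15–13:00.
Windows ≥ 30 min: 12:15–13:00.
That's 1 window.

1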